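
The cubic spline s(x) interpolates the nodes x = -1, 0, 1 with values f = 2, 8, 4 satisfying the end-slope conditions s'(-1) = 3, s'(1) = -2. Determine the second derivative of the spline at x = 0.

Let m_i = s''(x_i). Step sizes h_i = 1, 1; slopes of the chords Δ_i = (y_(i+1) - y_i)/h_i = 6, -4.
  1·m_0 + 4·m_1 + 1·m_2 = 6(Δ_1 - Δ_0) = -60
Clamped end conditions give two more equations: 2h_0·m_0 + h_0·m_1 = 6(Δ_0 - s'(-1)) = 18 and h_1·m_1 + 2h_1·m_2 = 6(s'(1) - Δ_1) = 12.
Solving: m_0 = 43/2, m_1 = -25, m_2 = 37/2.

-25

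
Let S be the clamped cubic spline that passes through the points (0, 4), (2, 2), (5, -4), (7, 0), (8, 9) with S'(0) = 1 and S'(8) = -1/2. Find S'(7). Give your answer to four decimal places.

Put M_i = S'' at the i-th knot. Here h = (2, 3, 2, 1) and Δ = (-1, -2, 2, 9), so the interior equations h_(i-1)·M_(i-1) + 2(h_(i-1)+h_i)·M_i + h_i·M_(i+1) = 6(Δ_i − Δ_(i-1)) read
  2·M_0 + 10·M_1 + 3·M_2 = 6(Δ_1 - Δ_0) = -6
  3·M_1 + 10·M_2 + 2·M_3 = 6(Δ_2 - Δ_1) = 24
  2·M_2 + 6·M_3 + 1·M_4 = 6(Δ_3 - Δ_2) = 42
Clamped end conditions give two more equations: 2h_0·M_0 + h_0·M_1 = 6(Δ_0 - S'(0)) = -12 and h_3·M_3 + 2h_3·M_4 = 6(S'(8) - Δ_3) = -57.
Solving the tridiagonal system: M_0 = -276/91, M_1 = 6/91, M_2 = -18/91, M_3 = 1173/91, M_4 = -3180/91.
On [7, 8], S'(x) = b_3 + 2c_3·(x - 7) + 3d_3·(x - 7)² with b_3 = Δ_3 - h_3(2M_3 + M_4)/6 = 958/91, c_3 = M_3/2 = 1173/182, d_3 = (M_4 - M_3)/(6h_3) = -1451/182. So S'(7) = 958/91.

10.5275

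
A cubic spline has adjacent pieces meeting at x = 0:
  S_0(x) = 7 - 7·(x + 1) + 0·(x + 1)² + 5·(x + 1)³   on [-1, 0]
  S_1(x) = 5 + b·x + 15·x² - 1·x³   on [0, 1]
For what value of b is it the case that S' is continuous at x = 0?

S_0'(x) = -7 + 0·(x + 1) + 15·(x + 1)², so S_0'(0) = 8. On the right, S_1'(0) = b, so b = 8.

8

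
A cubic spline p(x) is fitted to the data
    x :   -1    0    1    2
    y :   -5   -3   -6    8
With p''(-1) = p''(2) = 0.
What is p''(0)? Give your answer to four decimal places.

Let M_i = p''(x_i). Step sizes h_i = 1, 1, 1; slopes of the chords Δ_i = (y_(i+1) - y_i)/h_i = 2, -3, 14.
  1·M_0 + 4·M_1 + 1·M_2 = 6(Δ_1 - Δ_0) = -30
  1·M_1 + 4·M_2 + 1·M_3 = 6(Δ_2 - Δ_1) = 102
Natural end conditions: M_0 = M_3 = 0.
Solving: M_0 = 0, M_1 = -74/5, M_2 = 146/5, M_3 = 0.

-14.8000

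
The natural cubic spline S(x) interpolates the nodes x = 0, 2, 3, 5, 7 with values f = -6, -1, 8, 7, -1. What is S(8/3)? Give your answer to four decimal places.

With M_i denoting the second derivative at x_i, h_i = 2, 1, 2, 2, and Δ_i = (y_(i+1) − y_i)/h_i = 5/2, 9, -1/2, -4:
  2·M_0 + 6·M_1 + 1·M_2 = 6(Δ_1 - Δ_0) = 39
  1·M_1 + 6·M_2 + 2·M_3 = 6(Δ_2 - Δ_1) = -57
  2·M_2 + 8·M_3 + 2·M_4 = 6(Δ_3 - Δ_2) = -21
Natural end conditions: M_0 = M_4 = 0.
Solving: M_0 = 0, M_1 = 1065/128, M_2 = -699/64, M_3 = 27/256, M_4 = 0.
On [2, 3], S(x) = -1 + 515/64·(x - 2) + 1065/256·(x - 2)² - 821/256·(x - 2)³.
With (x - 2) = 2/3: S(8/3) = 9095/1728.

5.2633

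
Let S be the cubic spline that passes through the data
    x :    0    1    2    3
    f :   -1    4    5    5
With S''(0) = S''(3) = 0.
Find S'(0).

6

Let M_i = S''(x_i). Step sizes h_i = 1, 1, 1; slopes of the chords Δ_i = (y_(i+1) - y_i)/h_i = 5, 1, 0.
  1·M_0 + 4·M_1 + 1·M_2 = 6(Δ_1 - Δ_0) = -24
  1·M_1 + 4·M_2 + 1·M_3 = 6(Δ_2 - Δ_1) = -6
Natural end conditions: M_0 = M_3 = 0.
Solving the tridiagonal system: M_0 = 0, M_1 = -6, M_2 = 0, M_3 = 0.
On [0, 1], S'(x) = b_0 + 2c_0·x + 3d_0·x² with b_0 = Δ_0 - h_0(2M_0 + M_1)/6 = 6, c_0 = M_0/2 = 0, d_0 = (M_1 - M_0)/(6h_0) = -1. So S'(0) = 6.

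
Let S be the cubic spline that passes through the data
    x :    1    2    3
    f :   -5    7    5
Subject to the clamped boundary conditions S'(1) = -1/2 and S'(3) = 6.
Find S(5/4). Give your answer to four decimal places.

With M_i denoting the second derivative at x_i, h_i = 1, 1, and Δ_i = (y_(i+1) − y_i)/h_i = 12, -2:
  1·M_0 + 4·M_1 + 1·M_2 = 6(Δ_1 - Δ_0) = -84
Clamped end conditions give two more equations: 2h_0·M_0 + h_0·M_1 = 6(Δ_0 - S'(1)) = 75 and h_1·M_1 + 2h_1·M_2 = 6(S'(3) - Δ_1) = 48.
Forward elimination and back-substitution give M_0 = 247/4, M_1 = -97/2, M_2 = 193/4.
On [1, 2], S(x) = -5 - 1/2·(x - 1) + 247/8·(x - 1)² - 147/8·(x - 1)³.
With (x - 1) = 1/4: S(5/4) = -1783/512.

-3.4824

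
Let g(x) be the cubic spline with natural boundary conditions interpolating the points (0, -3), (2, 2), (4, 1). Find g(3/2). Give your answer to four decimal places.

1.2422

Put M_i = g'' at the i-th knot. Here h = (2, 2) and Δ = (5/2, -1/2), so the interior equations h_(i-1)·M_(i-1) + 2(h_(i-1)+h_i)·M_i + h_i·M_(i+1) = 6(Δ_i − Δ_(i-1)) read
  2·M_0 + 8·M_1 + 2·M_2 = 6(Δ_1 - Δ_0) = -18
Natural end conditions: M_0 = M_2 = 0.
Hence M_0 = 0, M_1 = -9/4, M_2 = 0.
On [0, 2], g(x) = -3 + 13/4·x + 0·x² - 3/16·x³.
With x = 3/2: g(3/2) = 159/128.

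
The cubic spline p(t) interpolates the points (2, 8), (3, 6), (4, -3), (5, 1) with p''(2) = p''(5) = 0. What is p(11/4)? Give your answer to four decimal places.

7.3969

With M_i denoting the second derivative at x_i, h_i = 1, 1, 1, and Δ_i = (y_(i+1) − y_i)/h_i = -2, -9, 4:
  1·M_0 + 4·M_1 + 1·M_2 = 6(Δ_1 - Δ_0) = -42
  1·M_1 + 4·M_2 + 1·M_3 = 6(Δ_2 - Δ_1) = 78
Natural end conditions: M_0 = M_3 = 0.
Solving: M_0 = 0, M_1 = -82/5, M_2 = 118/5, M_3 = 0.
On [2, 3], p(t) = 8 + 11/15·(t - 2) + 0·(t - 2)² - 41/15·(t - 2)³.
With (t - 2) = 3/4: p(11/4) = 2367/320.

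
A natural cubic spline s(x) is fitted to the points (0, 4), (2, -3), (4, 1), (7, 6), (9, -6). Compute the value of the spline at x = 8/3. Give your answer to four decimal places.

Let m_i = s''(x_i). Step sizes h_i = 2, 2, 3, 2; slopes of the chords Δ_i = (y_(i+1) - y_i)/h_i = -7/2, 2, 5/3, -6.
  2·m_0 + 8·m_1 + 2·m_2 = 6(Δ_1 - Δ_0) = 33
  2·m_1 + 10·m_2 + 3·m_3 = 6(Δ_2 - Δ_1) = -2
  3·m_2 + 10·m_3 + 2·m_4 = 6(Δ_3 - Δ_2) = -46
Natural end conditions: m_0 = m_4 = 0.
Solving the tridiagonal system: m_0 = 0, m_1 = 2767/688, m_2 = 71/172, m_3 = -1625/344, m_4 = 0.
On [2, 4], s(x) = -3 - 845/1032·(x - 2) + 2767/1376·(x - 2)² - 2483/8256·(x - 2)³.
With (x - 2) = 2/3: s(8/3) = -38191/13932.

-2.7412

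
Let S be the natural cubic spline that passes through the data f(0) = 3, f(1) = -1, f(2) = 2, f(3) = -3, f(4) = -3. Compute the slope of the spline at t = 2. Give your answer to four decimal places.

Put M_i = S'' at the i-th knot. Here h = (1, 1, 1, 1) and Δ = (-4, 3, -5, 0), so the interior equations h_(i-1)·M_(i-1) + 2(h_(i-1)+h_i)·M_i + h_i·M_(i+1) = 6(Δ_i − Δ_(i-1)) read
  1·M_0 + 4·M_1 + 1·M_2 = 6(Δ_1 - Δ_0) = 42
  1·M_1 + 4·M_2 + 1·M_3 = 6(Δ_2 - Δ_1) = -48
  1·M_2 + 4·M_3 + 1·M_4 = 6(Δ_3 - Δ_2) = 30
Natural end conditions: M_0 = M_4 = 0.
Hence M_0 = 0, M_1 = 213/14, M_2 = -132/7, M_3 = 171/14, M_4 = 0.
On [2, 3], S'(t) = b_2 + 2c_2·(t - 2) + 3d_2·(t - 2)² with b_2 = Δ_2 - h_2(2M_2 + M_3)/6 = -3/4, c_2 = M_2/2 = -66/7, d_2 = (M_3 - M_2)/(6h_2) = 145/28. So S'(2) = -3/4.

-0.7500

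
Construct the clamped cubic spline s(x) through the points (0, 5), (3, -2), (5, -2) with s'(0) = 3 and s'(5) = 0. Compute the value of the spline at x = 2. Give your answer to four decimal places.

Put M_i = s'' at the i-th knot. Here h = (3, 2) and Δ = (-7/3, 0), so the interior equations h_(i-1)·M_(i-1) + 2(h_(i-1)+h_i)·M_i + h_i·M_(i+1) = 6(Δ_i − Δ_(i-1)) read
  3·M_0 + 10·M_1 + 2·M_2 = 6(Δ_1 - Δ_0) = 14
Clamped end conditions give two more equations: 2h_0·M_0 + h_0·M_1 = 6(Δ_0 - s'(0)) = -32 and h_1·M_1 + 2h_1·M_2 = 6(s'(5) - Δ_1) = 0.
Forward elimination and back-substitution give M_0 = -22/3, M_1 = 4, M_2 = -2.
On [0, 3], s(x) = 5 + 3·x - 11/3·x² + 17/27·x³.
With x = 2: s(2) = 37/27.

1.3704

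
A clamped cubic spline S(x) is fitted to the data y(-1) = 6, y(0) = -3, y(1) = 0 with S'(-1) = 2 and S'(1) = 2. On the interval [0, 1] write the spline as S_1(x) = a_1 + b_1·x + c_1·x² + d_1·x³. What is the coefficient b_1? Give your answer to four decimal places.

-5.5000

With σ_i denoting the second derivative at x_i, h_i = 1, 1, and Δ_i = (y_(i+1) − y_i)/h_i = -9, 3:
  1·σ_0 + 4·σ_1 + 1·σ_2 = 6(Δ_1 - Δ_0) = 72
Clamped end conditions give two more equations: 2h_0·σ_0 + h_0·σ_1 = 6(Δ_0 - S'(-1)) = -66 and h_1·σ_1 + 2h_1·σ_2 = 6(S'(1) - Δ_1) = -6.
Forward elimination and back-substitution give σ_0 = -51, σ_1 = 36, σ_2 = -21.
On [0, 1], with S_1(x) = a_1 + b_1·x + c_1·x² + d_1·x³: c_1 = σ_1/2 = 18, d_1 = (σ_2 - σ_1)/(6h_1) = -19/2, b_1 = Δ_1 - h_1(2σ_1 + σ_2)/6 = -11/2.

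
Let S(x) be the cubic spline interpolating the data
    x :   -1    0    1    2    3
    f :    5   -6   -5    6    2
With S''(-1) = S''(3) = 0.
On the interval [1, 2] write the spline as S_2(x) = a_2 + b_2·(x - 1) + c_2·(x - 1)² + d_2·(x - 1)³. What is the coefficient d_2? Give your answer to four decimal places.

-7.5893

Let σ_i = S''(x_i). Step sizes h_i = 1, 1, 1, 1; slopes of the chords Δ_i = (y_(i+1) - y_i)/h_i = -11, 1, 11, -4.
  1·σ_0 + 4·σ_1 + 1·σ_2 = 6(Δ_1 - Δ_0) = 72
  1·σ_1 + 4·σ_2 + 1·σ_3 = 6(Δ_2 - Δ_1) = 60
  1·σ_2 + 4·σ_3 + 1·σ_4 = 6(Δ_3 - Δ_2) = -90
Natural end conditions: σ_0 = σ_4 = 0.
Hence σ_0 = 0, σ_1 = 375/28, σ_2 = 129/7, σ_3 = -759/28, σ_4 = 0.
On [1, 2], with S_2(x) = a_2 + b_2·(x - 1) + c_2·(x - 1)² + d_2·(x - 1)³: c_2 = σ_2/2 = 129/14, d_2 = (σ_3 - σ_2)/(6h_2) = -425/56, b_2 = Δ_2 - h_2(2σ_2 + σ_3)/6 = 75/8.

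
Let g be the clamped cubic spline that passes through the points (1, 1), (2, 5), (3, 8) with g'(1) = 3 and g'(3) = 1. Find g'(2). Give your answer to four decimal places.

4.2500

Let m_i = g''(x_i). Step sizes h_i = 1, 1; slopes of the chords Δ_i = (y_(i+1) - y_i)/h_i = 4, 3.
  1·m_0 + 4·m_1 + 1·m_2 = 6(Δ_1 - Δ_0) = -6
Clamped end conditions give two more equations: 2h_0·m_0 + h_0·m_1 = 6(Δ_0 - g'(1)) = 6 and h_1·m_1 + 2h_1·m_2 = 6(g'(3) - Δ_1) = -12.
Solving: m_0 = 7/2, m_1 = -1, m_2 = -11/2.
On [2, 3], g'(x) = b_1 + 2c_1·(x - 2) + 3d_1·(x - 2)² with b_1 = Δ_1 - h_1(2m_1 + m_2)/6 = 17/4, c_1 = m_1/2 = -1/2, d_1 = (m_2 - m_1)/(6h_1) = -3/4. So g'(2) = 17/4.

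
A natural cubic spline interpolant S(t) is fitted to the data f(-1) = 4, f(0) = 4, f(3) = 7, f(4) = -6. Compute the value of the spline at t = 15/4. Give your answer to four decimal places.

Write M_i for S''(x_i). With h_i = 1, 3, 1 and divided differences Δ_i = 0, 1, -13, the continuity of S' gives the tridiagonal system
  1·M_0 + 8·M_1 + 3·M_2 = 6(Δ_1 - Δ_0) = 6
  3·M_1 + 8·M_2 + 1·M_3 = 6(Δ_2 - Δ_1) = -84
Natural end conditions: M_0 = M_3 = 0.
Forward elimination and back-substitution give M_0 = 0, M_1 = 60/11, M_2 = -138/11, M_3 = 0.
On [3, 4], S(t) = 7 - 97/11·(t - 3) - 69/11·(t - 3)² + 23/11·(t - 3)³.
With (t - 3) = 3/4: S(15/4) = -1591/704.

-2.2599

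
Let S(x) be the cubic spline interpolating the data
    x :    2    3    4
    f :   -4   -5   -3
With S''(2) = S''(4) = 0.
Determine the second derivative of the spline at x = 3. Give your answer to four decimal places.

Write M_i for S''(x_i). With h_i = 1, 1 and divided differences Δ_i = -1, 2, the continuity of S' gives the tridiagonal system
  1·M_0 + 4·M_1 + 1·M_2 = 6(Δ_1 - Δ_0) = 18
Natural end conditions: M_0 = M_2 = 0.
Forward elimination and back-substitution give M_0 = 0, M_1 = 9/2, M_2 = 0.

4.5000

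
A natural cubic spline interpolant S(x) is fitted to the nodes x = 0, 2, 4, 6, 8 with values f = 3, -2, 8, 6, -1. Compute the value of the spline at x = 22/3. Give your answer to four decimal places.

1.3968

Let M_i = S''(x_i). Step sizes h_i = 2, 2, 2, 2; slopes of the chords Δ_i = (y_(i+1) - y_i)/h_i = -5/2, 5, -1, -7/2.
  2·M_0 + 8·M_1 + 2·M_2 = 6(Δ_1 - Δ_0) = 45
  2·M_1 + 8·M_2 + 2·M_3 = 6(Δ_2 - Δ_1) = -36
  2·M_2 + 8·M_3 + 2·M_4 = 6(Δ_3 - Δ_2) = -15
Natural end conditions: M_0 = M_4 = 0.
Solving: M_0 = 0, M_1 = 201/28, M_2 = -87/14, M_3 = -9/28, M_4 = 0.
On [6, 8], S(x) = 6 - 23/7·(x - 6) - 9/56·(x - 6)² + 3/112·(x - 6)³.
With (x - 6) = 4/3: S(22/3) = 88/63.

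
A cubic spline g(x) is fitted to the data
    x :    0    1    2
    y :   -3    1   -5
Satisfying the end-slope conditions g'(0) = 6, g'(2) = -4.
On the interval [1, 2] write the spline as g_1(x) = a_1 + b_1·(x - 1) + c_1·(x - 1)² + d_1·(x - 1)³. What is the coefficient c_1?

-10

Write M_i for g''(x_i). With h_i = 1, 1 and divided differences Δ_i = 4, -6, the continuity of g' gives the tridiagonal system
  1·M_0 + 4·M_1 + 1·M_2 = 6(Δ_1 - Δ_0) = -60
Clamped end conditions give two more equations: 2h_0·M_0 + h_0·M_1 = 6(Δ_0 - g'(0)) = -12 and h_1·M_1 + 2h_1·M_2 = 6(g'(2) - Δ_1) = 12.
Solving: M_0 = 4, M_1 = -20, M_2 = 16.
On [1, 2], with g_1(x) = a_1 + b_1·(x - 1) + c_1·(x - 1)² + d_1·(x - 1)³: c_1 = M_1/2 = -10, d_1 = (M_2 - M_1)/(6h_1) = 6, b_1 = Δ_1 - h_1(2M_1 + M_2)/6 = -2.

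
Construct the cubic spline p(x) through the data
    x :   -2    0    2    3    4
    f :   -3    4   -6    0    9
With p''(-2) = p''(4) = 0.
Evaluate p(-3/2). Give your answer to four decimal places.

Let m_i = p''(x_i). Step sizes h_i = 2, 2, 1, 1; slopes of the chords Δ_i = (y_(i+1) - y_i)/h_i = 7/2, -5, 6, 9.
  2·m_0 + 8·m_1 + 2·m_2 = 6(Δ_1 - Δ_0) = -51
  2·m_1 + 6·m_2 + 1·m_3 = 6(Δ_2 - Δ_1) = 66
  1·m_2 + 4·m_3 + 1·m_4 = 6(Δ_3 - Δ_2) = 18
Natural end conditions: m_0 = m_4 = 0.
Forward elimination and back-substitution give m_0 = 0, m_1 = -555/56, m_2 = 99/7, m_3 = 27/28, m_4 = 0.
On [-2, 0], p(x) = -3 + 381/56·(x + 2) + 0·(x + 2)² - 185/224·(x + 2)³.
With (x + 2) = 1/2: p(-3/2) = 535/1792.

0.2985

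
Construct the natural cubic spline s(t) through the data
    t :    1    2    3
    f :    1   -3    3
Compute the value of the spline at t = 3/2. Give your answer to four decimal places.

With M_i denoting the second derivative at x_i, h_i = 1, 1, and Δ_i = (y_(i+1) − y_i)/h_i = -4, 6:
  1·M_0 + 4·M_1 + 1·M_2 = 6(Δ_1 - Δ_0) = 60
Natural end conditions: M_0 = M_2 = 0.
Solving the tridiagonal system: M_0 = 0, M_1 = 15, M_2 = 0.
On [1, 2], s(t) = 1 - 13/2·(t - 1) + 0·(t - 1)² + 5/2·(t - 1)³.
With (t - 1) = 1/2: s(3/2) = -31/16.

-1.9375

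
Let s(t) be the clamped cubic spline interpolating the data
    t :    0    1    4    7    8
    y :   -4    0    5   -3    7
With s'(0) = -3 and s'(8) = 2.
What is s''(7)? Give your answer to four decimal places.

15.5000

Let m_i = s''(x_i). Step sizes h_i = 1, 3, 3, 1; slopes of the chords Δ_i = (y_(i+1) - y_i)/h_i = 4, 5/3, -8/3, 10.
  1·m_0 + 8·m_1 + 3·m_2 = 6(Δ_1 - Δ_0) = -14
  3·m_1 + 12·m_2 + 3·m_3 = 6(Δ_2 - Δ_1) = -26
  3·m_2 + 8·m_3 + 1·m_4 = 6(Δ_3 - Δ_2) = 76
Clamped end conditions give two more equations: 2h_0·m_0 + h_0·m_1 = 6(Δ_0 - s'(0)) = 42 and h_3·m_3 + 2h_3·m_4 = 6(s'(8) - Δ_3) = -48.
Solving: m_0 = 89/4, m_1 = -5/2, m_2 = -65/12, m_3 = 31/2, m_4 = -127/4.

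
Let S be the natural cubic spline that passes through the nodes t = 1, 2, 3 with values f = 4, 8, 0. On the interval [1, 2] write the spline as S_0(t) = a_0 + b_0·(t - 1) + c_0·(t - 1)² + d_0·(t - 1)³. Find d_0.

Write M_i for S''(x_i). With h_i = 1, 1 and divided differences Δ_i = 4, -8, the continuity of S' gives the tridiagonal system
  1·M_0 + 4·M_1 + 1·M_2 = 6(Δ_1 - Δ_0) = -72
Natural end conditions: M_0 = M_2 = 0.
Hence M_0 = 0, M_1 = -18, M_2 = 0.
On [1, 2], with S_0(t) = a_0 + b_0·(t - 1) + c_0·(t - 1)² + d_0·(t - 1)³: c_0 = M_0/2 = 0, d_0 = (M_1 - M_0)/(6h_0) = -3, b_0 = Δ_0 - h_0(2M_0 + M_1)/6 = 7.

-3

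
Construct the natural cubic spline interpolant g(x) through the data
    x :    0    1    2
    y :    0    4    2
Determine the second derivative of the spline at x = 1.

With σ_i denoting the second derivative at x_i, h_i = 1, 1, and Δ_i = (y_(i+1) − y_i)/h_i = 4, -2:
  1·σ_0 + 4·σ_1 + 1·σ_2 = 6(Δ_1 - Δ_0) = -36
Natural end conditions: σ_0 = σ_2 = 0.
Solving the tridiagonal system: σ_0 = 0, σ_1 = -9, σ_2 = 0.

-9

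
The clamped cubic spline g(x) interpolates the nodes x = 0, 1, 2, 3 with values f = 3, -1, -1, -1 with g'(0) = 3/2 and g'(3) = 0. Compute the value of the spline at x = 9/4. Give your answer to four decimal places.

-0.8734

With M_i denoting the second derivative at x_i, h_i = 1, 1, 1, and Δ_i = (y_(i+1) − y_i)/h_i = -4, 0, 0:
  1·M_0 + 4·M_1 + 1·M_2 = 6(Δ_1 - Δ_0) = 24
  1·M_1 + 4·M_2 + 1·M_3 = 6(Δ_2 - Δ_1) = 0
Clamped end conditions give two more equations: 2h_0·M_0 + h_0·M_1 = 6(Δ_0 - g'(0)) = -33 and h_2·M_2 + 2h_2·M_3 = 6(g'(3) - Δ_2) = 0.
Hence M_0 = -114/5, M_1 = 63/5, M_2 = -18/5, M_3 = 9/5.
On [2, 3], g(x) = -1 + 9/10·(x - 2) - 9/5·(x - 2)² + 9/10·(x - 2)³.
With (x - 2) = 1/4: g(9/4) = -559/640.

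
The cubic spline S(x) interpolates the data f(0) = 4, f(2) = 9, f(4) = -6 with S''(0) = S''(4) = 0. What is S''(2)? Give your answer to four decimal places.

-7.5000

Put M_i = S'' at the i-th knot. Here h = (2, 2) and Δ = (5/2, -15/2), so the interior equations h_(i-1)·M_(i-1) + 2(h_(i-1)+h_i)·M_i + h_i·M_(i+1) = 6(Δ_i − Δ_(i-1)) read
  2·M_0 + 8·M_1 + 2·M_2 = 6(Δ_1 - Δ_0) = -60
Natural end conditions: M_0 = M_2 = 0.
Solving: M_0 = 0, M_1 = -15/2, M_2 = 0.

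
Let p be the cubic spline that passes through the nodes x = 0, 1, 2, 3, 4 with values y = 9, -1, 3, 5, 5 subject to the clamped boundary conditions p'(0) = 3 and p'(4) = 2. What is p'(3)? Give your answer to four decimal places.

-0.5893

Put M_i = p'' at the i-th knot. Here h = (1, 1, 1, 1) and Δ = (-10, 4, 2, 0), so the interior equations h_(i-1)·M_(i-1) + 2(h_(i-1)+h_i)·M_i + h_i·M_(i+1) = 6(Δ_i − Δ_(i-1)) read
  1·M_0 + 4·M_1 + 1·M_2 = 6(Δ_1 - Δ_0) = 84
  1·M_1 + 4·M_2 + 1·M_3 = 6(Δ_2 - Δ_1) = -12
  1·M_2 + 4·M_3 + 1·M_4 = 6(Δ_3 - Δ_2) = -12
Clamped end conditions give two more equations: 2h_0·M_0 + h_0·M_1 = 6(Δ_0 - p'(0)) = -78 and h_3·M_3 + 2h_3·M_4 = 6(p'(4) - Δ_3) = 12.
Forward elimination and back-substitution give M_0 = -1633/28, M_1 = 541/14, M_2 = -49/4, M_3 = -23/14, M_4 = 191/28.
On [3, 4], p'(x) = b_3 + 2c_3·(x - 3) + 3d_3·(x - 3)² with b_3 = Δ_3 - h_3(2M_3 + M_4)/6 = -33/56, c_3 = M_3/2 = -23/28, d_3 = (M_4 - M_3)/(6h_3) = 79/56. So p'(3) = -33/56.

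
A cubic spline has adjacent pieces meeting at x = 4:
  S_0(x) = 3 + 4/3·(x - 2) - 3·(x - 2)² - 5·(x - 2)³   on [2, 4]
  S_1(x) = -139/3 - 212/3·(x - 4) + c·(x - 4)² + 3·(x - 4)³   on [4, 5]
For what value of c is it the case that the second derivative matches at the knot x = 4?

-33

S_0''(x) = -6 - 30·(x - 2), so S_0''(4) = -66. On the right, S_1''(4) = 2c, so c = -33.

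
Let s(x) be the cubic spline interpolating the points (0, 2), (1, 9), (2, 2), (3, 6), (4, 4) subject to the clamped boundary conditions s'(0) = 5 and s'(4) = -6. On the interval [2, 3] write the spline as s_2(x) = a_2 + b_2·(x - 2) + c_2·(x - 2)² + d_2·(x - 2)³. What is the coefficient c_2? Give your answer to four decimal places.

14.3750

Put σ_i = s'' at the i-th knot. Here h = (1, 1, 1, 1) and Δ = (7, -7, 4, -2), so the interior equations h_(i-1)·σ_(i-1) + 2(h_(i-1)+h_i)·σ_i + h_i·σ_(i+1) = 6(Δ_i − Δ_(i-1)) read
  1·σ_0 + 4·σ_1 + 1·σ_2 = 6(Δ_1 - Δ_0) = -84
  1·σ_1 + 4·σ_2 + 1·σ_3 = 6(Δ_2 - Δ_1) = 66
  1·σ_2 + 4·σ_3 + 1·σ_4 = 6(Δ_3 - Δ_2) = -36
Clamped end conditions give two more equations: 2h_0·σ_0 + h_0·σ_1 = 6(Δ_0 - s'(0)) = 12 and h_3·σ_3 + 2h_3·σ_4 = 6(s'(4) - Δ_3) = -24.
Forward elimination and back-substitution give σ_0 = 643/28, σ_1 = -475/14, σ_2 = 115/4, σ_3 = -211/14, σ_4 = -125/28.
On [2, 3], with s_2(x) = a_2 + b_2·(x - 2) + c_2·(x - 2)² + d_2·(x - 2)³: c_2 = σ_2/2 = 115/8, d_2 = (σ_3 - σ_2)/(6h_2) = -409/56, b_2 = Δ_2 - h_2(2σ_2 + σ_3)/6 = -43/14.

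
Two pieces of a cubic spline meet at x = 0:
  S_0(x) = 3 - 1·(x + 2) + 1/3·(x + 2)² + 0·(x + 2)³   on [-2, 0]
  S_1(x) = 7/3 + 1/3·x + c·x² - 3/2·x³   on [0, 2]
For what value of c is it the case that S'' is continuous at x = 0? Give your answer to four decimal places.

S_0''(x) = 2/3 + 0·(x + 2), so S_0''(0) = 2/3. On the right, S_1''(0) = 2c, so c = 1/3.

0.3333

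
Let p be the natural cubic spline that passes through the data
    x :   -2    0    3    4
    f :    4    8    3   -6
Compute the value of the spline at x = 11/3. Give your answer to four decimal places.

Put m_i = p'' at the i-th knot. Here h = (2, 3, 1) and Δ = (2, -5/3, -9), so the interior equations h_(i-1)·m_(i-1) + 2(h_(i-1)+h_i)·m_i + h_i·m_(i+1) = 6(Δ_i − Δ_(i-1)) read
  2·m_0 + 10·m_1 + 3·m_2 = 6(Δ_1 - Δ_0) = -22
  3·m_1 + 8·m_2 + 1·m_3 = 6(Δ_2 - Δ_1) = -44
Natural end conditions: m_0 = m_3 = 0.
Solving: m_0 = 0, m_1 = -44/71, m_2 = -374/71, m_3 = 0.
On [3, 4], p(x) = 3 - 1543/213·(x - 3) - 187/71·(x - 3)² + 187/213·(x - 3)³.
With (x - 3) = 2/3: p(11/3) = -15757/5751.

-2.7399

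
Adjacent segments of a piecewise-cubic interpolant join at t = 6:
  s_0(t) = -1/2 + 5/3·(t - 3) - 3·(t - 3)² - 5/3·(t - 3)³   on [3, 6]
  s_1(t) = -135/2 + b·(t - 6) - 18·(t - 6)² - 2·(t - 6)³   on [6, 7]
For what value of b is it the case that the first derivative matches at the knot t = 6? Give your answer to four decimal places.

-61.3333

s_0'(t) = 5/3 - 6·(t - 3) - 5·(t - 3)², so s_0'(6) = -184/3. On the right, s_1'(6) = b, so b = -184/3.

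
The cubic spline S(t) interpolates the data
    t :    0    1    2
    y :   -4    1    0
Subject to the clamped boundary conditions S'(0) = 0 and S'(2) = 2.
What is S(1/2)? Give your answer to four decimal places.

-1.8125

Write M_i for S''(x_i). With h_i = 1, 1 and divided differences Δ_i = 5, -1, the continuity of S' gives the tridiagonal system
  1·M_0 + 4·M_1 + 1·M_2 = 6(Δ_1 - Δ_0) = -36
Clamped end conditions give two more equations: 2h_0·M_0 + h_0·M_1 = 6(Δ_0 - S'(0)) = 30 and h_1·M_1 + 2h_1·M_2 = 6(S'(2) - Δ_1) = 18.
Solving: M_0 = 25, M_1 = -20, M_2 = 19.
On [0, 1], S(t) = -4 + 0·t + 25/2·t² - 15/2·t³.
With t = 1/2: S(1/2) = -29/16.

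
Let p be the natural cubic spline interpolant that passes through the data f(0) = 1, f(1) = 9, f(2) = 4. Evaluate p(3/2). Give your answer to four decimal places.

7.7188

Write M_i for p''(x_i). With h_i = 1, 1 and divided differences Δ_i = 8, -5, the continuity of p' gives the tridiagonal system
  1·M_0 + 4·M_1 + 1·M_2 = 6(Δ_1 - Δ_0) = -78
Natural end conditions: M_0 = M_2 = 0.
Hence M_0 = 0, M_1 = -39/2, M_2 = 0.
On [1, 2], p(t) = 9 + 3/2·(t - 1) - 39/4·(t - 1)² + 13/4·(t - 1)³.
With (t - 1) = 1/2: p(3/2) = 247/32.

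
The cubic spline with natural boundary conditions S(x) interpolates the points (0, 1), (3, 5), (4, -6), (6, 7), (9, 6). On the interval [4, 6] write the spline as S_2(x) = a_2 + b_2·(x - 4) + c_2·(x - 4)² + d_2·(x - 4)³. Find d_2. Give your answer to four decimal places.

-2.5782

With σ_i denoting the second derivative at x_i, h_i = 3, 1, 2, 3, and Δ_i = (y_(i+1) − y_i)/h_i = 4/3, -11, 13/2, -1/3:
  3·σ_0 + 8·σ_1 + 1·σ_2 = 6(Δ_1 - Δ_0) = -74
  1·σ_1 + 6·σ_2 + 2·σ_3 = 6(Δ_2 - Δ_1) = 105
  2·σ_2 + 10·σ_3 + 3·σ_4 = 6(Δ_3 - Δ_2) = -41
Natural end conditions: σ_0 = σ_4 = 0.
Forward elimination and back-substitution give σ_0 = 0, σ_1 = -2638/219, σ_2 = 4898/219, σ_3 = -3755/438, σ_4 = 0.
On [4, 6], with S_2(x) = a_2 + b_2·(x - 4) + c_2·(x - 4)² + d_2·(x - 4)³: c_2 = σ_2/2 = 2449/219, d_2 = (σ_3 - σ_2)/(6h_2) = -4517/1752, b_2 = Δ_2 - h_2(2σ_2 + σ_3)/6 = -1216/219.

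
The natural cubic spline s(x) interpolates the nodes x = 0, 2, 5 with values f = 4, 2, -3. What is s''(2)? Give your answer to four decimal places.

-0.4000

Put M_i = s'' at the i-th knot. Here h = (2, 3) and Δ = (-1, -5/3), so the interior equations h_(i-1)·M_(i-1) + 2(h_(i-1)+h_i)·M_i + h_i·M_(i+1) = 6(Δ_i − Δ_(i-1)) read
  2·M_0 + 10·M_1 + 3·M_2 = 6(Δ_1 - Δ_0) = -4
Natural end conditions: M_0 = M_2 = 0.
Forward elimination and back-substitution give M_0 = 0, M_1 = -2/5, M_2 = 0.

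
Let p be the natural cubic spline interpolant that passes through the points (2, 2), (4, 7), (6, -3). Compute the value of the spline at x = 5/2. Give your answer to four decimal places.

Put σ_i = p'' at the i-th knot. Here h = (2, 2) and Δ = (5/2, -5), so the interior equations h_(i-1)·σ_(i-1) + 2(h_(i-1)+h_i)·σ_i + h_i·σ_(i+1) = 6(Δ_i − Δ_(i-1)) read
  2·σ_0 + 8·σ_1 + 2·σ_2 = 6(Δ_1 - Δ_0) = -45
Natural end conditions: σ_0 = σ_2 = 0.
Hence σ_0 = 0, σ_1 = -45/8, σ_2 = 0.
On [2, 4], p(x) = 2 + 35/8·(x - 2) + 0·(x - 2)² - 15/32·(x - 2)³.
With (x - 2) = 1/2: p(5/2) = 1057/256.

4.1289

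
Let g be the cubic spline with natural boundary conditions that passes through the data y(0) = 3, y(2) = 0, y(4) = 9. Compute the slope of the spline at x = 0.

Put σ_i = g'' at the i-th knot. Here h = (2, 2) and Δ = (-3/2, 9/2), so the interior equations h_(i-1)·σ_(i-1) + 2(h_(i-1)+h_i)·σ_i + h_i·σ_(i+1) = 6(Δ_i − Δ_(i-1)) read
  2·σ_0 + 8·σ_1 + 2·σ_2 = 6(Δ_1 - Δ_0) = 36
Natural end conditions: σ_0 = σ_2 = 0.
Hence σ_0 = 0, σ_1 = 9/2, σ_2 = 0.
On [0, 2], g'(x) = b_0 + 2c_0·x + 3d_0·x² with b_0 = Δ_0 - h_0(2σ_0 + σ_1)/6 = -3, c_0 = σ_0/2 = 0, d_0 = (σ_1 - σ_0)/(6h_0) = 3/8. So g'(0) = -3.

-3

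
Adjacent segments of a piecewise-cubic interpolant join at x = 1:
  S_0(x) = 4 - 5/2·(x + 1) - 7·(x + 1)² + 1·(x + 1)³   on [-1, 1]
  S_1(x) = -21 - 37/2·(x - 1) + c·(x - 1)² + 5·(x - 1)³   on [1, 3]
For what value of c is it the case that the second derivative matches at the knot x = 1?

-1

S_0''(x) = -14 + 6·(x + 1), so S_0''(1) = -2. On the right, S_1''(1) = 2c, so c = -1.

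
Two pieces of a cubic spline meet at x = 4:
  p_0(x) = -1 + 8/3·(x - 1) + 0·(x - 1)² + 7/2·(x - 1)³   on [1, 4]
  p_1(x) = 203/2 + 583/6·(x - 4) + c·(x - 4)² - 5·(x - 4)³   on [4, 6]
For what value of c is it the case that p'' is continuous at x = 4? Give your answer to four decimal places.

p_0''(x) = 0 + 21·(x - 1), so p_0''(4) = 63. On the right, p_1''(4) = 2c, so c = 63/2.

31.5000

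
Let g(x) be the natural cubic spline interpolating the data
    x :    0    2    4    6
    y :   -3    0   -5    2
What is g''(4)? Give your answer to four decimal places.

5.6000

Put M_i = g'' at the i-th knot. Here h = (2, 2, 2) and Δ = (3/2, -5/2, 7/2), so the interior equations h_(i-1)·M_(i-1) + 2(h_(i-1)+h_i)·M_i + h_i·M_(i+1) = 6(Δ_i − Δ_(i-1)) read
  2·M_0 + 8·M_1 + 2·M_2 = 6(Δ_1 - Δ_0) = -24
  2·M_1 + 8·M_2 + 2·M_3 = 6(Δ_2 - Δ_1) = 36
Natural end conditions: M_0 = M_3 = 0.
Forward elimination and back-substitution give M_0 = 0, M_1 = -22/5, M_2 = 28/5, M_3 = 0.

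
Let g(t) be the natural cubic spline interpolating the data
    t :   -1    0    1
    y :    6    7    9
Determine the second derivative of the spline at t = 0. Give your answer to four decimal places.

1.5000

Put σ_i = g'' at the i-th knot. Here h = (1, 1) and Δ = (1, 2), so the interior equations h_(i-1)·σ_(i-1) + 2(h_(i-1)+h_i)·σ_i + h_i·σ_(i+1) = 6(Δ_i − Δ_(i-1)) read
  1·σ_0 + 4·σ_1 + 1·σ_2 = 6(Δ_1 - Δ_0) = 6
Natural end conditions: σ_0 = σ_2 = 0.
Forward elimination and back-substitution give σ_0 = 0, σ_1 = 3/2, σ_2 = 0.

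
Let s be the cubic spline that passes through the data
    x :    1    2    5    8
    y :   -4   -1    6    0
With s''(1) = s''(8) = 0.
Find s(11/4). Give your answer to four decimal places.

Write σ_i for s''(x_i). With h_i = 1, 3, 3 and divided differences Δ_i = 3, 7/3, -2, the continuity of s' gives the tridiagonal system
  1·σ_0 + 8·σ_1 + 3·σ_2 = 6(Δ_1 - Δ_0) = -4
  3·σ_1 + 12·σ_2 + 3·σ_3 = 6(Δ_2 - Δ_1) = -26
Natural end conditions: σ_0 = σ_3 = 0.
Forward elimination and back-substitution give σ_0 = 0, σ_1 = 10/29, σ_2 = -196/87, σ_3 = 0.
On [2, 5], s(x) = -1 + 271/87·(x - 2) + 5/29·(x - 2)² - 113/783·(x - 2)³.
With (x - 2) = 3/4: s(11/4) = 2547/1856.

1.3723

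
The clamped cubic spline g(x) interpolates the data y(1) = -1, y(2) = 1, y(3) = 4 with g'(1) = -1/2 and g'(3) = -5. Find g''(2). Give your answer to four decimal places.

Put m_i = g'' at the i-th knot. Here h = (1, 1) and Δ = (2, 3), so the interior equations h_(i-1)·m_(i-1) + 2(h_(i-1)+h_i)·m_i + h_i·m_(i+1) = 6(Δ_i − Δ_(i-1)) read
  1·m_0 + 4·m_1 + 1·m_2 = 6(Δ_1 - Δ_0) = 6
Clamped end conditions give two more equations: 2h_0·m_0 + h_0·m_1 = 6(Δ_0 - g'(1)) = 15 and h_1·m_1 + 2h_1·m_2 = 6(g'(3) - Δ_1) = -48.
Solving: m_0 = 15/4, m_1 = 15/2, m_2 = -111/4.

7.5000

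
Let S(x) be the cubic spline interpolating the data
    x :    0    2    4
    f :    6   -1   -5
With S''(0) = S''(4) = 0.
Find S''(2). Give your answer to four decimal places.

Put M_i = S'' at the i-th knot. Here h = (2, 2) and Δ = (-7/2, -2), so the interior equations h_(i-1)·M_(i-1) + 2(h_(i-1)+h_i)·M_i + h_i·M_(i+1) = 6(Δ_i − Δ_(i-1)) read
  2·M_0 + 8·M_1 + 2·M_2 = 6(Δ_1 - Δ_0) = 9
Natural end conditions: M_0 = M_2 = 0.
Hence M_0 = 0, M_1 = 9/8, M_2 = 0.

1.1250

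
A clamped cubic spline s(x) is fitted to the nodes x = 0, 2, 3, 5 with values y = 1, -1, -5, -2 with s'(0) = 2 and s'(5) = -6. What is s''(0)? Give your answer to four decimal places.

Let M_i = s''(x_i). Step sizes h_i = 2, 1, 2; slopes of the chords Δ_i = (y_(i+1) - y_i)/h_i = -1, -4, 3/2.
  2·M_0 + 6·M_1 + 1·M_2 = 6(Δ_1 - Δ_0) = -18
  1·M_1 + 6·M_2 + 2·M_3 = 6(Δ_2 - Δ_1) = 33
Clamped end conditions give two more equations: 2h_0·M_0 + h_0·M_1 = 6(Δ_0 - s'(0)) = -18 and h_2·M_2 + 2h_2·M_3 = 6(s'(5) - Δ_2) = -45.
Forward elimination and back-substitution give M_0 = -77/32, M_1 = -67/16, M_2 = 191/16, M_3 = -551/32.

-2.4063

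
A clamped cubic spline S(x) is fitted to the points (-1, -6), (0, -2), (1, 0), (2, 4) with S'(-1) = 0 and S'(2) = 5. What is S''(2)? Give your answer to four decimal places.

Write σ_i for S''(x_i). With h_i = 1, 1, 1 and divided differences Δ_i = 4, 2, 4, the continuity of S' gives the tridiagonal system
  1·σ_0 + 4·σ_1 + 1·σ_2 = 6(Δ_1 - Δ_0) = -12
  1·σ_1 + 4·σ_2 + 1·σ_3 = 6(Δ_2 - Δ_1) = 12
Clamped end conditions give two more equations: 2h_0·σ_0 + h_0·σ_1 = 6(Δ_0 - S'(-1)) = 24 and h_2·σ_2 + 2h_2·σ_3 = 6(S'(2) - Δ_2) = 6.
Hence σ_0 = 242/15, σ_1 = -124/15, σ_2 = 74/15, σ_3 = 8/15.

0.5333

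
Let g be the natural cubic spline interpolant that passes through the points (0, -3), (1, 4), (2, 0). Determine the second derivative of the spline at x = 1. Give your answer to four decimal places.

-16.5000

Put σ_i = g'' at the i-th knot. Here h = (1, 1) and Δ = (7, -4), so the interior equations h_(i-1)·σ_(i-1) + 2(h_(i-1)+h_i)·σ_i + h_i·σ_(i+1) = 6(Δ_i − Δ_(i-1)) read
  1·σ_0 + 4·σ_1 + 1·σ_2 = 6(Δ_1 - Δ_0) = -66
Natural end conditions: σ_0 = σ_2 = 0.
Forward elimination and back-substitution give σ_0 = 0, σ_1 = -33/2, σ_2 = 0.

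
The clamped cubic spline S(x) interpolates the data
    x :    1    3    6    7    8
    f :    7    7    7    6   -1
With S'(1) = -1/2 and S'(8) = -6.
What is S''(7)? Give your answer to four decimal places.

-11.3830

Write σ_i for S''(x_i). With h_i = 2, 3, 1, 1 and divided differences Δ_i = 0, 0, -1, -7, the continuity of S' gives the tridiagonal system
  2·σ_0 + 10·σ_1 + 3·σ_2 = 6(Δ_1 - Δ_0) = 0
  3·σ_1 + 8·σ_2 + 1·σ_3 = 6(Δ_2 - Δ_1) = -6
  1·σ_2 + 4·σ_3 + 1·σ_4 = 6(Δ_3 - Δ_2) = -36
Clamped end conditions give two more equations: 2h_0·σ_0 + h_0·σ_1 = 6(Δ_0 - S'(1)) = 3 and h_3·σ_3 + 2h_3·σ_4 = 6(S'(8) - Δ_3) = 6.
Hence σ_0 = 183/188, σ_1 = -21/47, σ_2 = 79/94, σ_3 = -535/47, σ_4 = 817/94.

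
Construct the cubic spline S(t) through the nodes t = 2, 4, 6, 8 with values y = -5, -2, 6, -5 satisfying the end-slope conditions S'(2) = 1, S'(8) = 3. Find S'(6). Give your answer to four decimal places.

With M_i denoting the second derivative at x_i, h_i = 2, 2, 2, and Δ_i = (y_(i+1) − y_i)/h_i = 3/2, 4, -11/2:
  2·M_0 + 8·M_1 + 2·M_2 = 6(Δ_1 - Δ_0) = 15
  2·M_1 + 8·M_2 + 2·M_3 = 6(Δ_2 - Δ_1) = -57
Clamped end conditions give two more equations: 2h_0·M_0 + h_0·M_1 = 6(Δ_0 - S'(2)) = 3 and h_2·M_2 + 2h_2·M_3 = 6(S'(8) - Δ_2) = 51.
Solving: M_0 = -32/15, M_1 = 173/30, M_2 = -403/30, M_3 = 292/15.
On [6, 8], S'(t) = b_2 + 2c_2·(t - 6) + 3d_2·(t - 6)² with b_2 = Δ_2 - h_2(2M_2 + M_3)/6 = -91/30, c_2 = M_2/2 = -403/60, d_2 = (M_3 - M_2)/(6h_2) = 329/120. So S'(6) = -91/30.

-3.0333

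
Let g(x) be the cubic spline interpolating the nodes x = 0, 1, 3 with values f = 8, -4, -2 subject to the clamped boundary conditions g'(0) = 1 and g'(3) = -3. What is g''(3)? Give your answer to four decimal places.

-20.3333

Put M_i = g'' at the i-th knot. Here h = (1, 2) and Δ = (-12, 1), so the interior equations h_(i-1)·M_(i-1) + 2(h_(i-1)+h_i)·M_i + h_i·M_(i+1) = 6(Δ_i − Δ_(i-1)) read
  1·M_0 + 6·M_1 + 2·M_2 = 6(Δ_1 - Δ_0) = 78
Clamped end conditions give two more equations: 2h_0·M_0 + h_0·M_1 = 6(Δ_0 - g'(0)) = -78 and h_1·M_1 + 2h_1·M_2 = 6(g'(3) - Δ_1) = -24.
Forward elimination and back-substitution give M_0 = -160/3, M_1 = 86/3, M_2 = -61/3.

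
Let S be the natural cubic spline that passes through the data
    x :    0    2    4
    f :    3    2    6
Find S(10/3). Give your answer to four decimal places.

With σ_i denoting the second derivative at x_i, h_i = 2, 2, and Δ_i = (y_(i+1) − y_i)/h_i = -1/2, 2:
  2·σ_0 + 8·σ_1 + 2·σ_2 = 6(Δ_1 - Δ_0) = 15
Natural end conditions: σ_0 = σ_2 = 0.
Solving the tridiagonal system: σ_0 = 0, σ_1 = 15/8, σ_2 = 0.
On [2, 4], S(x) = 2 + 3/4·(x - 2) + 15/16·(x - 2)² - 5/32·(x - 2)³.
With (x - 2) = 4/3: S(10/3) = 116/27.

4.2963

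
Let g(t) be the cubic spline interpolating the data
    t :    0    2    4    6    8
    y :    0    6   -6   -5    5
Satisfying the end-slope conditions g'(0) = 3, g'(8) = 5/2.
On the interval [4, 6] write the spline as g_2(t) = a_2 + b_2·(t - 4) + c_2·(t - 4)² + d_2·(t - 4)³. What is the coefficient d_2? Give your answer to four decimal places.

Write m_i for g''(x_i). With h_i = 2, 2, 2, 2 and divided differences Δ_i = 3, -6, 1/2, 5, the continuity of g' gives the tridiagonal system
  2·m_0 + 8·m_1 + 2·m_2 = 6(Δ_1 - Δ_0) = -54
  2·m_1 + 8·m_2 + 2·m_3 = 6(Δ_2 - Δ_1) = 39
  2·m_2 + 8·m_3 + 2·m_4 = 6(Δ_3 - Δ_2) = 27
Clamped end conditions give two more equations: 2h_0·m_0 + h_0·m_1 = 6(Δ_0 - g'(0)) = 0 and h_3·m_3 + 2h_3·m_4 = 6(g'(8) - Δ_3) = -15.
Hence m_0 = 67/14, m_1 = -67/7, m_2 = 13/2, m_3 = 43/14, m_4 = -37/7.
On [4, 6], with g_2(t) = a_2 + b_2·(t - 4) + c_2·(t - 4)² + d_2·(t - 4)³: c_2 = m_2/2 = 13/4, d_2 = (m_3 - m_2)/(6h_2) = -2/7, b_2 = Δ_2 - h_2(2m_2 + m_3)/6 = -34/7.

-0.2857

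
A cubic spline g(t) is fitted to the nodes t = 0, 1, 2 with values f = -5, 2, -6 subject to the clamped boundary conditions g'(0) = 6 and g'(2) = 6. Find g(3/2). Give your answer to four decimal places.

-3.2188

Let σ_i = g''(x_i). Step sizes h_i = 1, 1; slopes of the chords Δ_i = (y_(i+1) - y_i)/h_i = 7, -8.
  1·σ_0 + 4·σ_1 + 1·σ_2 = 6(Δ_1 - Δ_0) = -90
Clamped end conditions give two more equations: 2h_0·σ_0 + h_0·σ_1 = 6(Δ_0 - g'(0)) = 6 and h_1·σ_1 + 2h_1·σ_2 = 6(g'(2) - Δ_1) = 84.
Solving: σ_0 = 51/2, σ_1 = -45, σ_2 = 129/2.
On [1, 2], g(t) = 2 - 15/4·(t - 1) - 45/2·(t - 1)² + 73/4·(t - 1)³.
With (t - 1) = 1/2: g(3/2) = -103/32.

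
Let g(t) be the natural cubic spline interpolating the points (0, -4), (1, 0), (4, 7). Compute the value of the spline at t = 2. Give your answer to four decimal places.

With m_i denoting the second derivative at x_i, h_i = 1, 3, and Δ_i = (y_(i+1) − y_i)/h_i = 4, 7/3:
  1·m_0 + 8·m_1 + 3·m_2 = 6(Δ_1 - Δ_0) = -10
Natural end conditions: m_0 = m_2 = 0.
Solving: m_0 = 0, m_1 = -5/4, m_2 = 0.
On [1, 4], g(t) = 0 + 43/12·(t - 1) - 5/8·(t - 1)² + 5/72·(t - 1)³.
With (t - 1) = 1: g(2) = 109/36.

3.0278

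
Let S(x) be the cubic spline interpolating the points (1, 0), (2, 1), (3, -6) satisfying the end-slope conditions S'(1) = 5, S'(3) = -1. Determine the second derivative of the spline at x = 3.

27

With m_i denoting the second derivative at x_i, h_i = 1, 1, and Δ_i = (y_(i+1) − y_i)/h_i = 1, -7:
  1·m_0 + 4·m_1 + 1·m_2 = 6(Δ_1 - Δ_0) = -48
Clamped end conditions give two more equations: 2h_0·m_0 + h_0·m_1 = 6(Δ_0 - S'(1)) = -24 and h_1·m_1 + 2h_1·m_2 = 6(S'(3) - Δ_1) = 36.
Solving: m_0 = -3, m_1 = -18, m_2 = 27.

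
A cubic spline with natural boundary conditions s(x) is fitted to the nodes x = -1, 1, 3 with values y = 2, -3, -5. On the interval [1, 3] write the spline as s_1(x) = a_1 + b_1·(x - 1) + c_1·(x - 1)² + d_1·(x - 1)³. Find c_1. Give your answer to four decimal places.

0.5625

With M_i denoting the second derivative at x_i, h_i = 2, 2, and Δ_i = (y_(i+1) − y_i)/h_i = -5/2, -1:
  2·M_0 + 8·M_1 + 2·M_2 = 6(Δ_1 - Δ_0) = 9
Natural end conditions: M_0 = M_2 = 0.
Hence M_0 = 0, M_1 = 9/8, M_2 = 0.
On [1, 3], with s_1(x) = a_1 + b_1·(x - 1) + c_1·(x - 1)² + d_1·(x - 1)³: c_1 = M_1/2 = 9/16, d_1 = (M_2 - M_1)/(6h_1) = -3/32, b_1 = Δ_1 - h_1(2M_1 + M_2)/6 = -7/4.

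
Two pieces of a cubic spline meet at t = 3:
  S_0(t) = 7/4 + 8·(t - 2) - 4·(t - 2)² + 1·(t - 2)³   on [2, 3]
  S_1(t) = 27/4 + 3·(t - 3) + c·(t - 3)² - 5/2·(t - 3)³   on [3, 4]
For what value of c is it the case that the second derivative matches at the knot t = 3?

S_0''(t) = -8 + 6·(t - 2), so S_0''(3) = -2. On the right, S_1''(3) = 2c, so c = -1.

-1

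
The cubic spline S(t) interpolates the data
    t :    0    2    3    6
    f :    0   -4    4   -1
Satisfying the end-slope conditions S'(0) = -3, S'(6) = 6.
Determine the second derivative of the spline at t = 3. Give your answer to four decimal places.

-14.6667

Put M_i = S'' at the i-th knot. Here h = (2, 1, 3) and Δ = (-2, 8, -5/3), so the interior equations h_(i-1)·M_(i-1) + 2(h_(i-1)+h_i)·M_i + h_i·M_(i+1) = 6(Δ_i − Δ_(i-1)) read
  2·M_0 + 6·M_1 + 1·M_2 = 6(Δ_1 - Δ_0) = 60
  1·M_1 + 8·M_2 + 3·M_3 = 6(Δ_2 - Δ_1) = -58
Clamped end conditions give two more equations: 2h_0·M_0 + h_0·M_1 = 6(Δ_0 - S'(0)) = 6 and h_2·M_2 + 2h_2·M_3 = 6(S'(6) - Δ_2) = 46.
Hence M_0 = -17/3, M_1 = 43/3, M_2 = -44/3, M_3 = 15.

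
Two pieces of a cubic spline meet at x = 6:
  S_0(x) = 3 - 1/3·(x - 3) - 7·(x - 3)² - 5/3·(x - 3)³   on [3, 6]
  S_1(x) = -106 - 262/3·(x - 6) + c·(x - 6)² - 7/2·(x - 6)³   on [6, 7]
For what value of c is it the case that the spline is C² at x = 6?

S_0''(x) = -14 - 10·(x - 3), so S_0''(6) = -44. On the right, S_1''(6) = 2c, so c = -22.

-22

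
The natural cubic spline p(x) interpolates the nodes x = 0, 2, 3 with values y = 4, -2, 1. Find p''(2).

Put M_i = p'' at the i-th knot. Here h = (2, 1) and Δ = (-3, 3), so the interior equations h_(i-1)·M_(i-1) + 2(h_(i-1)+h_i)·M_i + h_i·M_(i+1) = 6(Δ_i − Δ_(i-1)) read
  2·M_0 + 6·M_1 + 1·M_2 = 6(Δ_1 - Δ_0) = 36
Natural end conditions: M_0 = M_2 = 0.
Solving the tridiagonal system: M_0 = 0, M_1 = 6, M_2 = 0.

6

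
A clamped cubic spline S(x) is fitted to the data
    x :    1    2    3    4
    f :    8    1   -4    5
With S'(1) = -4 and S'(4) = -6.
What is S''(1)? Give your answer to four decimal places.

-6.5333

With M_i denoting the second derivative at x_i, h_i = 1, 1, 1, and Δ_i = (y_(i+1) − y_i)/h_i = -7, -5, 9:
  1·M_0 + 4·M_1 + 1·M_2 = 6(Δ_1 - Δ_0) = 12
  1·M_1 + 4·M_2 + 1·M_3 = 6(Δ_2 - Δ_1) = 84
Clamped end conditions give two more equations: 2h_0·M_0 + h_0·M_1 = 6(Δ_0 - S'(1)) = -18 and h_2·M_2 + 2h_2·M_3 = 6(S'(4) - Δ_2) = -90.
Solving the tridiagonal system: M_0 = -98/15, M_1 = -74/15, M_2 = 574/15, M_3 = -962/15.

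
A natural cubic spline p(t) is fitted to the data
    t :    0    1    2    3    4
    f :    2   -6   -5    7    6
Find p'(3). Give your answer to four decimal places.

7.2143

Put m_i = p'' at the i-th knot. Here h = (1, 1, 1, 1) and Δ = (-8, 1, 12, -1), so the interior equations h_(i-1)·m_(i-1) + 2(h_(i-1)+h_i)·m_i + h_i·m_(i+1) = 6(Δ_i − Δ_(i-1)) read
  1·m_0 + 4·m_1 + 1·m_2 = 6(Δ_1 - Δ_0) = 54
  1·m_1 + 4·m_2 + 1·m_3 = 6(Δ_2 - Δ_1) = 66
  1·m_2 + 4·m_3 + 1·m_4 = 6(Δ_3 - Δ_2) = -78
Natural end conditions: m_0 = m_4 = 0.
Solving: m_0 = 0, m_1 = 117/14, m_2 = 144/7, m_3 = -345/14, m_4 = 0.
On [3, 4], p'(t) = b_3 + 2c_3·(t - 3) + 3d_3·(t - 3)² with b_3 = Δ_3 - h_3(2m_3 + m_4)/6 = 101/14, c_3 = m_3/2 = -345/28, d_3 = (m_4 - m_3)/(6h_3) = 115/28. So p'(3) = 101/14.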